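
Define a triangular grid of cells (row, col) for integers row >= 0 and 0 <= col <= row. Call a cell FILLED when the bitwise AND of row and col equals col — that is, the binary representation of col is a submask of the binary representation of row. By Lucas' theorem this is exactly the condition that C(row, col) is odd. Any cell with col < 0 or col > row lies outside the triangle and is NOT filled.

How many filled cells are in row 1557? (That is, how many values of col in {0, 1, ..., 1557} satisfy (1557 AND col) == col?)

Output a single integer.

1557 in binary = 11000010101
popcount(1557) = number of 1-bits in 11000010101 = 5
A col c satisfies (1557 AND c) == c iff every set bit of c is also set in 1557; each of the 5 set bits of 1557 can independently be on or off in c.
count = 2^5 = 32

Answer: 32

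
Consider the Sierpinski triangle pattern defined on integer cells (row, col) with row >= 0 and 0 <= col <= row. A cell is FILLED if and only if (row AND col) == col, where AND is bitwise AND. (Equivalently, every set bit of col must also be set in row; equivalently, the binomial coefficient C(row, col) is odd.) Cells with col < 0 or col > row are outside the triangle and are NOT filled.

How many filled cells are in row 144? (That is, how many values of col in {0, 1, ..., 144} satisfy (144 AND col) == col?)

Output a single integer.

144 in binary = 10010000
popcount(144) = number of 1-bits in 10010000 = 2
A col c satisfies (144 AND c) == c iff every set bit of c is also set in 144; each of the 2 set bits of 144 can independently be on or off in c.
count = 2^2 = 4

Answer: 4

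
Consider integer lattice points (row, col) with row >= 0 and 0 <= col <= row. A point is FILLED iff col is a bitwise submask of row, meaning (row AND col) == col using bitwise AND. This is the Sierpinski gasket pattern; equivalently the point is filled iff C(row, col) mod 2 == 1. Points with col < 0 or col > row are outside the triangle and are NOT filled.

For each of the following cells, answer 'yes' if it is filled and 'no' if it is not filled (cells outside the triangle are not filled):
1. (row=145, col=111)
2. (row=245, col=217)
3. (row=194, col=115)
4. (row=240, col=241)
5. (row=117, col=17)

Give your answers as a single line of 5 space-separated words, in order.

Answer: no no no no yes

Derivation:
(145,111): row=0b10010001, col=0b1101111, row AND col = 0b1 = 1; 1 != 111 -> empty
(245,217): row=0b11110101, col=0b11011001, row AND col = 0b11010001 = 209; 209 != 217 -> empty
(194,115): row=0b11000010, col=0b1110011, row AND col = 0b1000010 = 66; 66 != 115 -> empty
(240,241): col outside [0, 240] -> not filled
(117,17): row=0b1110101, col=0b10001, row AND col = 0b10001 = 17; 17 == 17 -> filled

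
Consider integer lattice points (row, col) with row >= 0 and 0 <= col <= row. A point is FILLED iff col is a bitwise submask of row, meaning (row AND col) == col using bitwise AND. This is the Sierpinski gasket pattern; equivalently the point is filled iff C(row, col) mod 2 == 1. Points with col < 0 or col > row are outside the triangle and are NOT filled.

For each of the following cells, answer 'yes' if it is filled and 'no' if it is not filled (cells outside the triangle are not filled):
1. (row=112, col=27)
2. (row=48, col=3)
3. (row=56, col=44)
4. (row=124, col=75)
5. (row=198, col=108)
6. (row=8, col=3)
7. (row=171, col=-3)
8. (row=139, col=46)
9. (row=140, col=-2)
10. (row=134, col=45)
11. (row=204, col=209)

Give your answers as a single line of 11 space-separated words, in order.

Answer: no no no no no no no no no no no

Derivation:
(112,27): row=0b1110000, col=0b11011, row AND col = 0b10000 = 16; 16 != 27 -> empty
(48,3): row=0b110000, col=0b11, row AND col = 0b0 = 0; 0 != 3 -> empty
(56,44): row=0b111000, col=0b101100, row AND col = 0b101000 = 40; 40 != 44 -> empty
(124,75): row=0b1111100, col=0b1001011, row AND col = 0b1001000 = 72; 72 != 75 -> empty
(198,108): row=0b11000110, col=0b1101100, row AND col = 0b1000100 = 68; 68 != 108 -> empty
(8,3): row=0b1000, col=0b11, row AND col = 0b0 = 0; 0 != 3 -> empty
(171,-3): col outside [0, 171] -> not filled
(139,46): row=0b10001011, col=0b101110, row AND col = 0b1010 = 10; 10 != 46 -> empty
(140,-2): col outside [0, 140] -> not filled
(134,45): row=0b10000110, col=0b101101, row AND col = 0b100 = 4; 4 != 45 -> empty
(204,209): col outside [0, 204] -> not filled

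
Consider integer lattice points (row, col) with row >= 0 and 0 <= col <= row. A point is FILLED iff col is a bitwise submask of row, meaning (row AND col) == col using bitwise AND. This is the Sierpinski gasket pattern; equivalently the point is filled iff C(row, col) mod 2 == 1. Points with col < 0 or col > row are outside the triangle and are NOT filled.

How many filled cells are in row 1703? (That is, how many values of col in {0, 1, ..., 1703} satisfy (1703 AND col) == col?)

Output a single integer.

Answer: 128

Derivation:
1703 in binary = 11010100111
popcount(1703) = number of 1-bits in 11010100111 = 7
A col c satisfies (1703 AND c) == c iff every set bit of c is also set in 1703; each of the 7 set bits of 1703 can independently be on or off in c.
count = 2^7 = 128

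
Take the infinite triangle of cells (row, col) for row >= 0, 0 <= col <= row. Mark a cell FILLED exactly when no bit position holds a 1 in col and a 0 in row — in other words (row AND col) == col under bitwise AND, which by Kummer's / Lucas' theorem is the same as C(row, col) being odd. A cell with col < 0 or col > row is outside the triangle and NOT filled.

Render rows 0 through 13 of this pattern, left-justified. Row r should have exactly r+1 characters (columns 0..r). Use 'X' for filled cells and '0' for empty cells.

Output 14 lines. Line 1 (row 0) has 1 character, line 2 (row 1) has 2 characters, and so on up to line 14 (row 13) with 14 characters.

r0=0: X
r1=1: XX
r2=10: X0X
r3=11: XXXX
r4=100: X000X
r5=101: XX00XX
r6=110: X0X0X0X
r7=111: XXXXXXXX
r8=1000: X0000000X
r9=1001: XX000000XX
r10=1010: X0X00000X0X
r11=1011: XXXX0000XXXX
r12=1100: X000X000X000X
r13=1101: XX00XX00XX00XX

Answer: X
XX
X0X
XXXX
X000X
XX00XX
X0X0X0X
XXXXXXXX
X0000000X
XX000000XX
X0X00000X0X
XXXX0000XXXX
X000X000X000X
XX00XX00XX00XX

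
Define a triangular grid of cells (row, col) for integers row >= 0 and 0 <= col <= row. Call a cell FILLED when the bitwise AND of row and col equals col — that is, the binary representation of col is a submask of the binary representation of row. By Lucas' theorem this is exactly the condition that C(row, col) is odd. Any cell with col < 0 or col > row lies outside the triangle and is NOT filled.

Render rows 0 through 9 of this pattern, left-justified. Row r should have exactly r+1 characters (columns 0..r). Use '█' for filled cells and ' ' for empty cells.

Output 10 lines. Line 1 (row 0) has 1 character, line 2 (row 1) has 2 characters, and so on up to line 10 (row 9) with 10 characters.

Answer: █
██
█ █
████
█   █
██  ██
█ █ █ █
████████
█       █
██      ██

Derivation:
r0=0: █
r1=1: ██
r2=10: █ █
r3=11: ████
r4=100: █   █
r5=101: ██  ██
r6=110: █ █ █ █
r7=111: ████████
r8=1000: █       █
r9=1001: ██      ██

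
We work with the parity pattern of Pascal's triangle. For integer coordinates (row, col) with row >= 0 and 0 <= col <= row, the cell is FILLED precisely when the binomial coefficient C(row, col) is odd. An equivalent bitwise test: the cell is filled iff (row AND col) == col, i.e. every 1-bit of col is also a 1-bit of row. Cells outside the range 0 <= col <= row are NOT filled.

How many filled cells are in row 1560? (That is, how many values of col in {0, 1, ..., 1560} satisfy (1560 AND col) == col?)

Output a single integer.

1560 in binary = 11000011000
popcount(1560) = number of 1-bits in 11000011000 = 4
A col c satisfies (1560 AND c) == c iff every set bit of c is also set in 1560; each of the 4 set bits of 1560 can independently be on or off in c.
count = 2^4 = 16

Answer: 16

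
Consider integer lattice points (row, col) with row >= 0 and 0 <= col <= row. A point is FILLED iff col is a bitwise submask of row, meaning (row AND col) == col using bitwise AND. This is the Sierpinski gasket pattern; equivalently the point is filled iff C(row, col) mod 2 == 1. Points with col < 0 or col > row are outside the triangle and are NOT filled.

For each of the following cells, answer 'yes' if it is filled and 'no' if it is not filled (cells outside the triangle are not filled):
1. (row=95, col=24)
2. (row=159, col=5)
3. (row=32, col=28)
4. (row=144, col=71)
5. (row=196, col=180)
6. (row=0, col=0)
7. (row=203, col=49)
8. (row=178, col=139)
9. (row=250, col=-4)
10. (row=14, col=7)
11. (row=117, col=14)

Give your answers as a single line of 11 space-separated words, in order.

(95,24): row=0b1011111, col=0b11000, row AND col = 0b11000 = 24; 24 == 24 -> filled
(159,5): row=0b10011111, col=0b101, row AND col = 0b101 = 5; 5 == 5 -> filled
(32,28): row=0b100000, col=0b11100, row AND col = 0b0 = 0; 0 != 28 -> empty
(144,71): row=0b10010000, col=0b1000111, row AND col = 0b0 = 0; 0 != 71 -> empty
(196,180): row=0b11000100, col=0b10110100, row AND col = 0b10000100 = 132; 132 != 180 -> empty
(0,0): row=0b0, col=0b0, row AND col = 0b0 = 0; 0 == 0 -> filled
(203,49): row=0b11001011, col=0b110001, row AND col = 0b1 = 1; 1 != 49 -> empty
(178,139): row=0b10110010, col=0b10001011, row AND col = 0b10000010 = 130; 130 != 139 -> empty
(250,-4): col outside [0, 250] -> not filled
(14,7): row=0b1110, col=0b111, row AND col = 0b110 = 6; 6 != 7 -> empty
(117,14): row=0b1110101, col=0b1110, row AND col = 0b100 = 4; 4 != 14 -> empty

Answer: yes yes no no no yes no no no no no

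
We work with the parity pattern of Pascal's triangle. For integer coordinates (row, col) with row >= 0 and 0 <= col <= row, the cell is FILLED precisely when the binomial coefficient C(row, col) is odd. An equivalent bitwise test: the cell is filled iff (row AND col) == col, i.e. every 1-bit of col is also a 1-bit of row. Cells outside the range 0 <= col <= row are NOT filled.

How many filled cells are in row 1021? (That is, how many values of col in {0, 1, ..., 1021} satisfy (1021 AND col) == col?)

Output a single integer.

Answer: 512

Derivation:
1021 in binary = 1111111101
popcount(1021) = number of 1-bits in 1111111101 = 9
A col c satisfies (1021 AND c) == c iff every set bit of c is also set in 1021; each of the 9 set bits of 1021 can independently be on or off in c.
count = 2^9 = 512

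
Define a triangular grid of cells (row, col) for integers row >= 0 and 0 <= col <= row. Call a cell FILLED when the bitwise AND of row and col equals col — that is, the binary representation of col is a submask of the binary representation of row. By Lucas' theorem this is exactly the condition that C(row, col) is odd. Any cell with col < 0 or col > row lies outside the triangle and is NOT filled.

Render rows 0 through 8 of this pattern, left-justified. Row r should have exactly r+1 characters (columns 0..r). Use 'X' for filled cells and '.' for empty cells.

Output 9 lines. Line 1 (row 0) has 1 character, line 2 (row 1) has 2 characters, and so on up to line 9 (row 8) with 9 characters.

Answer: X
XX
X.X
XXXX
X...X
XX..XX
X.X.X.X
XXXXXXXX
X.......X

Derivation:
r0=0: X
r1=1: XX
r2=10: X.X
r3=11: XXXX
r4=100: X...X
r5=101: XX..XX
r6=110: X.X.X.X
r7=111: XXXXXXXX
r8=1000: X.......X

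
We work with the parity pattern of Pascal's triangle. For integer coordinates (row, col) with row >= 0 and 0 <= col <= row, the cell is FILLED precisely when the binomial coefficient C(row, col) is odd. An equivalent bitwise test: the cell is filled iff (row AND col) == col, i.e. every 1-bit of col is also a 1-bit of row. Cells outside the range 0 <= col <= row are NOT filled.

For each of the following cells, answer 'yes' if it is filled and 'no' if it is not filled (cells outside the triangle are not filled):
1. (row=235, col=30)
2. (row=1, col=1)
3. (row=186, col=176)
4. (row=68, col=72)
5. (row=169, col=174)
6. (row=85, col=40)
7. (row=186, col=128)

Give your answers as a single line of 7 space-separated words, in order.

(235,30): row=0b11101011, col=0b11110, row AND col = 0b1010 = 10; 10 != 30 -> empty
(1,1): row=0b1, col=0b1, row AND col = 0b1 = 1; 1 == 1 -> filled
(186,176): row=0b10111010, col=0b10110000, row AND col = 0b10110000 = 176; 176 == 176 -> filled
(68,72): col outside [0, 68] -> not filled
(169,174): col outside [0, 169] -> not filled
(85,40): row=0b1010101, col=0b101000, row AND col = 0b0 = 0; 0 != 40 -> empty
(186,128): row=0b10111010, col=0b10000000, row AND col = 0b10000000 = 128; 128 == 128 -> filled

Answer: no yes yes no no no yes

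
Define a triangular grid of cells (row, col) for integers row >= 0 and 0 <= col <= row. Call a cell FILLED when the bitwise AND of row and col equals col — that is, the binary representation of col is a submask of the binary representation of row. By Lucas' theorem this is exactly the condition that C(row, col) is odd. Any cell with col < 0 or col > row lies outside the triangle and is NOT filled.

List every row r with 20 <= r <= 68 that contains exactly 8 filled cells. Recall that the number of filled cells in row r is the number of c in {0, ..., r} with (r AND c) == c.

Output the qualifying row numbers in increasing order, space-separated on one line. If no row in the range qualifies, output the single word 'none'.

Answer: 21 22 25 26 28 35 37 38 41 42 44 49 50 52 56 67

Derivation:
Row r has 2^popcount(r) filled cells, so we need popcount(r) = log2(8) = 3.
Scan r = 20..68 and keep those with exactly 3 one-bits:
r=20=10100 popcount=2 -> skip
r=21=10101 popcount=3 -> KEEP
r=22=10110 popcount=3 -> KEEP
r=23=10111 popcount=4 -> skip
r=24=11000 popcount=2 -> skip
r=25=11001 popcount=3 -> KEEP
r=26=11010 popcount=3 -> KEEP
r=27=11011 popcount=4 -> skip
r=28=11100 popcount=3 -> KEEP
r=29=11101 popcount=4 -> skip
r=30=11110 popcount=4 -> skip
r=31=11111 popcount=5 -> skip
r=32=100000 popcount=1 -> skip
r=33=100001 popcount=2 -> skip
r=34=100010 popcount=2 -> skip
r=35=100011 popcount=3 -> KEEP
r=36=100100 popcount=2 -> skip
r=37=100101 popcount=3 -> KEEP
r=38=100110 popcount=3 -> KEEP
r=39=100111 popcount=4 -> skip
r=40=101000 popcount=2 -> skip
r=41=101001 popcount=3 -> KEEP
r=42=101010 popcount=3 -> KEEP
r=43=101011 popcount=4 -> skip
r=44=101100 popcount=3 -> KEEP
r=45=101101 popcount=4 -> skip
r=46=101110 popcount=4 -> skip
r=47=101111 popcount=5 -> skip
r=48=110000 popcount=2 -> skip
r=49=110001 popcount=3 -> KEEP
r=50=110010 popcount=3 -> KEEP
r=51=110011 popcount=4 -> skip
r=52=110100 popcount=3 -> KEEP
r=53=110101 popcount=4 -> skip
r=54=110110 popcount=4 -> skip
r=55=110111 popcount=5 -> skip
r=56=111000 popcount=3 -> KEEP
r=57=111001 popcount=4 -> skip
r=58=111010 popcount=4 -> skip
r=59=111011 popcount=5 -> skip
r=60=111100 popcount=4 -> skip
r=61=111101 popcount=5 -> skip
r=62=111110 popcount=5 -> skip
r=63=111111 popcount=6 -> skip
r=64=1000000 popcount=1 -> skip
r=65=1000001 popcount=2 -> skip
r=66=1000010 popcount=2 -> skip
r=67=1000011 popcount=3 -> KEEP
r=68=1000100 popcount=2 -> skip
Kept rows: 21 22 25 26 28 35 37 38 41 42 44 49 50 52 56 67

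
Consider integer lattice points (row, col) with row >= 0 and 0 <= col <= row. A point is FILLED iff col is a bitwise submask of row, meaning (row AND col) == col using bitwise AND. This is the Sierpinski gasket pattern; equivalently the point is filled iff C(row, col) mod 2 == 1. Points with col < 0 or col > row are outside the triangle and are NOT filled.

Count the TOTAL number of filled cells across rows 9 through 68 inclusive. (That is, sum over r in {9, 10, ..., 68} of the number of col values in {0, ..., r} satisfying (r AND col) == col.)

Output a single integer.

Answer: 722

Derivation:
r9=1001 pc2: +4 =4
r10=1010 pc2: +4 =8
r11=1011 pc3: +8 =16
r12=1100 pc2: +4 =20
r13=1101 pc3: +8 =28
r14=1110 pc3: +8 =36
r15=1111 pc4: +16 =52
r16=10000 pc1: +2 =54
r17=10001 pc2: +4 =58
r18=10010 pc2: +4 =62
r19=10011 pc3: +8 =70
r20=10100 pc2: +4 =74
r21=10101 pc3: +8 =82
r22=10110 pc3: +8 =90
r23=10111 pc4: +16 =106
r24=11000 pc2: +4 =110
r25=11001 pc3: +8 =118
r26=11010 pc3: +8 =126
r27=11011 pc4: +16 =142
r28=11100 pc3: +8 =150
r29=11101 pc4: +16 =166
r30=11110 pc4: +16 =182
r31=11111 pc5: +32 =214
r32=100000 pc1: +2 =216
r33=100001 pc2: +4 =220
r34=100010 pc2: +4 =224
r35=100011 pc3: +8 =232
r36=100100 pc2: +4 =236
r37=100101 pc3: +8 =244
r38=100110 pc3: +8 =252
r39=100111 pc4: +16 =268
r40=101000 pc2: +4 =272
r41=101001 pc3: +8 =280
r42=101010 pc3: +8 =288
r43=101011 pc4: +16 =304
r44=101100 pc3: +8 =312
r45=101101 pc4: +16 =328
r46=101110 pc4: +16 =344
r47=101111 pc5: +32 =376
r48=110000 pc2: +4 =380
r49=110001 pc3: +8 =388
r50=110010 pc3: +8 =396
r51=110011 pc4: +16 =412
r52=110100 pc3: +8 =420
r53=110101 pc4: +16 =436
r54=110110 pc4: +16 =452
r55=110111 pc5: +32 =484
r56=111000 pc3: +8 =492
r57=111001 pc4: +16 =508
r58=111010 pc4: +16 =524
r59=111011 pc5: +32 =556
r60=111100 pc4: +16 =572
r61=111101 pc5: +32 =604
r62=111110 pc5: +32 =636
r63=111111 pc6: +64 =700
r64=1000000 pc1: +2 =702
r65=1000001 pc2: +4 =706
r66=1000010 pc2: +4 =710
r67=1000011 pc3: +8 =718
r68=1000100 pc2: +4 =722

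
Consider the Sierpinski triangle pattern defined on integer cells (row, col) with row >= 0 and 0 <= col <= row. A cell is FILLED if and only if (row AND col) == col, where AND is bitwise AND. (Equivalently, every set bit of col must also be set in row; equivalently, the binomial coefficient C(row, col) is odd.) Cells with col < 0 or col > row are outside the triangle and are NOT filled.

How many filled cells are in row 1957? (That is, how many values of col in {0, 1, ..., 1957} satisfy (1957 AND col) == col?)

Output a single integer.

1957 in binary = 11110100101
popcount(1957) = number of 1-bits in 11110100101 = 7
A col c satisfies (1957 AND c) == c iff every set bit of c is also set in 1957; each of the 7 set bits of 1957 can independently be on or off in c.
count = 2^7 = 128

Answer: 128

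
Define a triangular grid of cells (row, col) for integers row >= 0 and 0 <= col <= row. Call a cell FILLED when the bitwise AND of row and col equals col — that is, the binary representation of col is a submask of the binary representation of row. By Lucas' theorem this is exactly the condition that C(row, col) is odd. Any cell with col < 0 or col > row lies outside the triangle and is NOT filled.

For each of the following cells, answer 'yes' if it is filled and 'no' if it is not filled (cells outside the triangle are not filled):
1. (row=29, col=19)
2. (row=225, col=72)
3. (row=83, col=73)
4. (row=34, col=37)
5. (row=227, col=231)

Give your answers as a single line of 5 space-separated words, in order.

(29,19): row=0b11101, col=0b10011, row AND col = 0b10001 = 17; 17 != 19 -> empty
(225,72): row=0b11100001, col=0b1001000, row AND col = 0b1000000 = 64; 64 != 72 -> empty
(83,73): row=0b1010011, col=0b1001001, row AND col = 0b1000001 = 65; 65 != 73 -> empty
(34,37): col outside [0, 34] -> not filled
(227,231): col outside [0, 227] -> not filled

Answer: no no no no no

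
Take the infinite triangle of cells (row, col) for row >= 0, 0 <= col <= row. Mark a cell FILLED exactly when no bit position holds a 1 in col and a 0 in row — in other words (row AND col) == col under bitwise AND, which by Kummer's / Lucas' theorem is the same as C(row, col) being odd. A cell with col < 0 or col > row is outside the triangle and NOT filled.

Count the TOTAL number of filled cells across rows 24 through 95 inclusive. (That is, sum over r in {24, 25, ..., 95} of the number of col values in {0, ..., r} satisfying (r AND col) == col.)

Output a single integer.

Answer: 1080

Derivation:
r24=11000 pc2: +4 =4
r25=11001 pc3: +8 =12
r26=11010 pc3: +8 =20
r27=11011 pc4: +16 =36
r28=11100 pc3: +8 =44
r29=11101 pc4: +16 =60
r30=11110 pc4: +16 =76
r31=11111 pc5: +32 =108
r32=100000 pc1: +2 =110
r33=100001 pc2: +4 =114
r34=100010 pc2: +4 =118
r35=100011 pc3: +8 =126
r36=100100 pc2: +4 =130
r37=100101 pc3: +8 =138
r38=100110 pc3: +8 =146
r39=100111 pc4: +16 =162
r40=101000 pc2: +4 =166
r41=101001 pc3: +8 =174
r42=101010 pc3: +8 =182
r43=101011 pc4: +16 =198
r44=101100 pc3: +8 =206
r45=101101 pc4: +16 =222
r46=101110 pc4: +16 =238
r47=101111 pc5: +32 =270
r48=110000 pc2: +4 =274
r49=110001 pc3: +8 =282
r50=110010 pc3: +8 =290
r51=110011 pc4: +16 =306
r52=110100 pc3: +8 =314
r53=110101 pc4: +16 =330
r54=110110 pc4: +16 =346
r55=110111 pc5: +32 =378
r56=111000 pc3: +8 =386
r57=111001 pc4: +16 =402
r58=111010 pc4: +16 =418
r59=111011 pc5: +32 =450
r60=111100 pc4: +16 =466
r61=111101 pc5: +32 =498
r62=111110 pc5: +32 =530
r63=111111 pc6: +64 =594
r64=1000000 pc1: +2 =596
r65=1000001 pc2: +4 =600
r66=1000010 pc2: +4 =604
r67=1000011 pc3: +8 =612
r68=1000100 pc2: +4 =616
r69=1000101 pc3: +8 =624
r70=1000110 pc3: +8 =632
r71=1000111 pc4: +16 =648
r72=1001000 pc2: +4 =652
r73=1001001 pc3: +8 =660
r74=1001010 pc3: +8 =668
r75=1001011 pc4: +16 =684
r76=1001100 pc3: +8 =692
r77=1001101 pc4: +16 =708
r78=1001110 pc4: +16 =724
r79=1001111 pc5: +32 =756
r80=1010000 pc2: +4 =760
r81=1010001 pc3: +8 =768
r82=1010010 pc3: +8 =776
r83=1010011 pc4: +16 =792
r84=1010100 pc3: +8 =800
r85=1010101 pc4: +16 =816
r86=1010110 pc4: +16 =832
r87=1010111 pc5: +32 =864
r88=1011000 pc3: +8 =872
r89=1011001 pc4: +16 =888
r90=1011010 pc4: +16 =904
r91=1011011 pc5: +32 =936
r92=1011100 pc4: +16 =952
r93=1011101 pc5: +32 =984
r94=1011110 pc5: +32 =1016
r95=1011111 pc6: +64 =1080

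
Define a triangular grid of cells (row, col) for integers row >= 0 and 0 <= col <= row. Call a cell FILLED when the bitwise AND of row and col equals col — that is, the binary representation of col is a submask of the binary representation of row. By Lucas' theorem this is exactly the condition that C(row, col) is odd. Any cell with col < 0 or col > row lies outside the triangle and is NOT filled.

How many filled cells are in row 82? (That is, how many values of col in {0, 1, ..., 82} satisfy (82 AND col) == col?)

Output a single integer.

82 in binary = 1010010
popcount(82) = number of 1-bits in 1010010 = 3
A col c satisfies (82 AND c) == c iff every set bit of c is also set in 82; each of the 3 set bits of 82 can independently be on or off in c.
count = 2^3 = 8

Answer: 8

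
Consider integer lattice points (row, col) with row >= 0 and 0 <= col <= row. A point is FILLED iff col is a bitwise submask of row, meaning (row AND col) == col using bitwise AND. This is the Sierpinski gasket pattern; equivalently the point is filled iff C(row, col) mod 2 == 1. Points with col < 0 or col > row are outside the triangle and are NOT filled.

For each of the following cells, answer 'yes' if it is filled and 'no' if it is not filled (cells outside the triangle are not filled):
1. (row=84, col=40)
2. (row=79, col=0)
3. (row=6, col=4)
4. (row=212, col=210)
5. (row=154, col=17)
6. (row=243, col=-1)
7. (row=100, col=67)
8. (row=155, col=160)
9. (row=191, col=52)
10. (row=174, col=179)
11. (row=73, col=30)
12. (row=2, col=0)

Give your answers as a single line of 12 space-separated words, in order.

Answer: no yes yes no no no no no yes no no yes

Derivation:
(84,40): row=0b1010100, col=0b101000, row AND col = 0b0 = 0; 0 != 40 -> empty
(79,0): row=0b1001111, col=0b0, row AND col = 0b0 = 0; 0 == 0 -> filled
(6,4): row=0b110, col=0b100, row AND col = 0b100 = 4; 4 == 4 -> filled
(212,210): row=0b11010100, col=0b11010010, row AND col = 0b11010000 = 208; 208 != 210 -> empty
(154,17): row=0b10011010, col=0b10001, row AND col = 0b10000 = 16; 16 != 17 -> empty
(243,-1): col outside [0, 243] -> not filled
(100,67): row=0b1100100, col=0b1000011, row AND col = 0b1000000 = 64; 64 != 67 -> empty
(155,160): col outside [0, 155] -> not filled
(191,52): row=0b10111111, col=0b110100, row AND col = 0b110100 = 52; 52 == 52 -> filled
(174,179): col outside [0, 174] -> not filled
(73,30): row=0b1001001, col=0b11110, row AND col = 0b1000 = 8; 8 != 30 -> empty
(2,0): row=0b10, col=0b0, row AND col = 0b0 = 0; 0 == 0 -> filled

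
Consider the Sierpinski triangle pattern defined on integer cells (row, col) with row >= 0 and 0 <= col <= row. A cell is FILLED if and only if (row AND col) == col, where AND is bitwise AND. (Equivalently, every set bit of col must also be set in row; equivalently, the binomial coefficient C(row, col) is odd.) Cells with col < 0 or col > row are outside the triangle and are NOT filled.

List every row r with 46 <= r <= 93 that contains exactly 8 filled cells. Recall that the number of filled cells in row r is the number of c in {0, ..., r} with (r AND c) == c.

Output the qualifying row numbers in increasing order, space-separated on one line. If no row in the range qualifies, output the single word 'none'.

Row r has 2^popcount(r) filled cells, so we need popcount(r) = log2(8) = 3.
Scan r = 46..93 and keep those with exactly 3 one-bits:
r=46=101110 popcount=4 -> skip
r=47=101111 popcount=5 -> skip
r=48=110000 popcount=2 -> skip
r=49=110001 popcount=3 -> KEEP
r=50=110010 popcount=3 -> KEEP
r=51=110011 popcount=4 -> skip
r=52=110100 popcount=3 -> KEEP
r=53=110101 popcount=4 -> skip
r=54=110110 popcount=4 -> skip
r=55=110111 popcount=5 -> skip
r=56=111000 popcount=3 -> KEEP
r=57=111001 popcount=4 -> skip
r=58=111010 popcount=4 -> skip
r=59=111011 popcount=5 -> skip
r=60=111100 popcount=4 -> skip
r=61=111101 popcount=5 -> skip
r=62=111110 popcount=5 -> skip
r=63=111111 popcount=6 -> skip
r=64=1000000 popcount=1 -> skip
r=65=1000001 popcount=2 -> skip
r=66=1000010 popcount=2 -> skip
r=67=1000011 popcount=3 -> KEEP
r=68=1000100 popcount=2 -> skip
r=69=1000101 popcount=3 -> KEEP
r=70=1000110 popcount=3 -> KEEP
r=71=1000111 popcount=4 -> skip
r=72=1001000 popcount=2 -> skip
r=73=1001001 popcount=3 -> KEEP
r=74=1001010 popcount=3 -> KEEP
r=75=1001011 popcount=4 -> skip
r=76=1001100 popcount=3 -> KEEP
r=77=1001101 popcount=4 -> skip
r=78=1001110 popcount=4 -> skip
r=79=1001111 popcount=5 -> skip
r=80=1010000 popcount=2 -> skip
r=81=1010001 popcount=3 -> KEEP
r=82=1010010 popcount=3 -> KEEP
r=83=1010011 popcount=4 -> skip
r=84=1010100 popcount=3 -> KEEP
r=85=1010101 popcount=4 -> skip
r=86=1010110 popcount=4 -> skip
r=87=1010111 popcount=5 -> skip
r=88=1011000 popcount=3 -> KEEP
r=89=1011001 popcount=4 -> skip
r=90=1011010 popcount=4 -> skip
r=91=1011011 popcount=5 -> skip
r=92=1011100 popcount=4 -> skip
r=93=1011101 popcount=5 -> skip
Kept rows: 49 50 52 56 67 69 70 73 74 76 81 82 84 88

Answer: 49 50 52 56 67 69 70 73 74 76 81 82 84 88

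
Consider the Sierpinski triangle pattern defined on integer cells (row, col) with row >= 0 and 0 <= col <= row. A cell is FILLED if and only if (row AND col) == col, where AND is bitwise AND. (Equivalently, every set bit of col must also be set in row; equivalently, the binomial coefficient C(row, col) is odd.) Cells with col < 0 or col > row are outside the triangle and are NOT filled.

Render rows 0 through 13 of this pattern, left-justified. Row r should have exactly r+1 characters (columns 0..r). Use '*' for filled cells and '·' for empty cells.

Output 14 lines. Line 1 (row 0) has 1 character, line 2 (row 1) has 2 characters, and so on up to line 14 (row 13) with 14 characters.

Answer: *
**
*·*
****
*···*
**··**
*·*·*·*
********
*·······*
**······**
*·*·····*·*
****····****
*···*···*···*
**··**··**··**

Derivation:
r0=0: *
r1=1: **
r2=10: *·*
r3=11: ****
r4=100: *···*
r5=101: **··**
r6=110: *·*·*·*
r7=111: ********
r8=1000: *·······*
r9=1001: **······**
r10=1010: *·*·····*·*
r11=1011: ****····****
r12=1100: *···*···*···*
r13=1101: **··**··**··**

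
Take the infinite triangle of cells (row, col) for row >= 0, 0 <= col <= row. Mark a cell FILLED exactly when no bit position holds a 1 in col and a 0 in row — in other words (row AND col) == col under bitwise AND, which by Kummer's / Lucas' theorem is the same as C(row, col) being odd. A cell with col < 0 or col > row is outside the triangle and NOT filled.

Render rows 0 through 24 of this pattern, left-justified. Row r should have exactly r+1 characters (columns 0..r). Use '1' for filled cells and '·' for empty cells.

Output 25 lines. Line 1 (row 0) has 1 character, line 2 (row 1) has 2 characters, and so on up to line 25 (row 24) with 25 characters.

Answer: 1
11
1·1
1111
1···1
11··11
1·1·1·1
11111111
1·······1
11······11
1·1·····1·1
1111····1111
1···1···1···1
11··11··11··11
1·1·1·1·1·1·1·1
1111111111111111
1···············1
11··············11
1·1·············1·1
1111············1111
1···1···········1···1
11··11··········11··11
1·1·1·1·········1·1·1·1
11111111········11111111
1·······1·······1·······1

Derivation:
r0=0: 1
r1=1: 11
r2=10: 1·1
r3=11: 1111
r4=100: 1···1
r5=101: 11··11
r6=110: 1·1·1·1
r7=111: 11111111
r8=1000: 1·······1
r9=1001: 11······11
r10=1010: 1·1·····1·1
r11=1011: 1111····1111
r12=1100: 1···1···1···1
r13=1101: 11··11··11··11
r14=1110: 1·1·1·1·1·1·1·1
r15=1111: 1111111111111111
r16=10000: 1···············1
r17=10001: 11··············11
r18=10010: 1·1·············1·1
r19=10011: 1111············1111
r20=10100: 1···1···········1···1
r21=10101: 11··11··········11··11
r22=10110: 1·1·1·1·········1·1·1·1
r23=10111: 11111111········11111111
r24=11000: 1·······1·······1·······1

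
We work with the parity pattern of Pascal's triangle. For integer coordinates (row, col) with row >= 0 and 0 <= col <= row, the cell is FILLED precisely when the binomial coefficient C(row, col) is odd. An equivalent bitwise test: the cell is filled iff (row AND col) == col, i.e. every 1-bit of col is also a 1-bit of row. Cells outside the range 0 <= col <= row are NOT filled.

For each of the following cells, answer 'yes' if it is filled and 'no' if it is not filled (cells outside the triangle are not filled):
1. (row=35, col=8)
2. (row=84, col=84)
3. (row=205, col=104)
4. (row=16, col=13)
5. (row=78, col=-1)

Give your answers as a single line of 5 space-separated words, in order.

Answer: no yes no no no

Derivation:
(35,8): row=0b100011, col=0b1000, row AND col = 0b0 = 0; 0 != 8 -> empty
(84,84): row=0b1010100, col=0b1010100, row AND col = 0b1010100 = 84; 84 == 84 -> filled
(205,104): row=0b11001101, col=0b1101000, row AND col = 0b1001000 = 72; 72 != 104 -> empty
(16,13): row=0b10000, col=0b1101, row AND col = 0b0 = 0; 0 != 13 -> empty
(78,-1): col outside [0, 78] -> not filled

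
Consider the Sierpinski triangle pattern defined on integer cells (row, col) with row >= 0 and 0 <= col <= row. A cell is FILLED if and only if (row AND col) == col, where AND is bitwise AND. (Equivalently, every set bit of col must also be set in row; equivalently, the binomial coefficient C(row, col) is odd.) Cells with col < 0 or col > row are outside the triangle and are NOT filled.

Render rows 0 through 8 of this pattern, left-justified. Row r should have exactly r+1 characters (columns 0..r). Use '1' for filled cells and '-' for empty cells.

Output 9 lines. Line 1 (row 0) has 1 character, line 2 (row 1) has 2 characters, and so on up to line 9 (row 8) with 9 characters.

Answer: 1
11
1-1
1111
1---1
11--11
1-1-1-1
11111111
1-------1

Derivation:
r0=0: 1
r1=1: 11
r2=10: 1-1
r3=11: 1111
r4=100: 1---1
r5=101: 11--11
r6=110: 1-1-1-1
r7=111: 11111111
r8=1000: 1-------1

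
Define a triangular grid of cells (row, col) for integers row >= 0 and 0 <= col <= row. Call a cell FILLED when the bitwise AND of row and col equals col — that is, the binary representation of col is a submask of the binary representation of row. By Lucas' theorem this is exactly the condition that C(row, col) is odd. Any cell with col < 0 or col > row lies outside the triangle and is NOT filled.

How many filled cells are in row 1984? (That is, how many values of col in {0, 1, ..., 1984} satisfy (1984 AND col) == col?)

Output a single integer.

1984 in binary = 11111000000
popcount(1984) = number of 1-bits in 11111000000 = 5
A col c satisfies (1984 AND c) == c iff every set bit of c is also set in 1984; each of the 5 set bits of 1984 can independently be on or off in c.
count = 2^5 = 32

Answer: 32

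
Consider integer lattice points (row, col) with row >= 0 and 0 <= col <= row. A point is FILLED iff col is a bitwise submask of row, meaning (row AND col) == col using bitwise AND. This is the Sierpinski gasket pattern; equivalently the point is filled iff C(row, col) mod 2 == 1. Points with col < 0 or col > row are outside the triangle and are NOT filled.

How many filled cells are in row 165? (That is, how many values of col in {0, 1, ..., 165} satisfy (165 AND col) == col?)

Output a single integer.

Answer: 16

Derivation:
165 in binary = 10100101
popcount(165) = number of 1-bits in 10100101 = 4
A col c satisfies (165 AND c) == c iff every set bit of c is also set in 165; each of the 4 set bits of 165 can independently be on or off in c.
count = 2^4 = 16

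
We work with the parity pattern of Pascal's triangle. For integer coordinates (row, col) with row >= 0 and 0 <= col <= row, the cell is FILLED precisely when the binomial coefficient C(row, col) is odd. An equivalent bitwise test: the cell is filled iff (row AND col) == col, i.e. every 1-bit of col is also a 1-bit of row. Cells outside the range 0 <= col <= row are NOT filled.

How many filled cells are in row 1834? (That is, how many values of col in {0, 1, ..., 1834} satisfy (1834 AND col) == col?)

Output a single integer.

Answer: 64

Derivation:
1834 in binary = 11100101010
popcount(1834) = number of 1-bits in 11100101010 = 6
A col c satisfies (1834 AND c) == c iff every set bit of c is also set in 1834; each of the 6 set bits of 1834 can independently be on or off in c.
count = 2^6 = 64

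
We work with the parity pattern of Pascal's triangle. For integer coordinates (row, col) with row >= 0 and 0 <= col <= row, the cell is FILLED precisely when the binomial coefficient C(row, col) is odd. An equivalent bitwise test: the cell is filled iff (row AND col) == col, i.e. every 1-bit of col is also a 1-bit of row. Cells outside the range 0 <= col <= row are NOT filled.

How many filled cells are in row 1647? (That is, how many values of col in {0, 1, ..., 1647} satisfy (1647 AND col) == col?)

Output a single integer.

1647 in binary = 11001101111
popcount(1647) = number of 1-bits in 11001101111 = 8
A col c satisfies (1647 AND c) == c iff every set bit of c is also set in 1647; each of the 8 set bits of 1647 can independently be on or off in c.
count = 2^8 = 256

Answer: 256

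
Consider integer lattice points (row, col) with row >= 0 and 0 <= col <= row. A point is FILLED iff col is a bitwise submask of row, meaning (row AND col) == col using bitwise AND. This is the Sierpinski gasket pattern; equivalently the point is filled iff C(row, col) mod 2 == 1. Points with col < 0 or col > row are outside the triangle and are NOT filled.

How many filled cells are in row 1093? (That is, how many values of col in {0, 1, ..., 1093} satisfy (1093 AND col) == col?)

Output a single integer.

1093 in binary = 10001000101
popcount(1093) = number of 1-bits in 10001000101 = 4
A col c satisfies (1093 AND c) == c iff every set bit of c is also set in 1093; each of the 4 set bits of 1093 can independently be on or off in c.
count = 2^4 = 16

Answer: 16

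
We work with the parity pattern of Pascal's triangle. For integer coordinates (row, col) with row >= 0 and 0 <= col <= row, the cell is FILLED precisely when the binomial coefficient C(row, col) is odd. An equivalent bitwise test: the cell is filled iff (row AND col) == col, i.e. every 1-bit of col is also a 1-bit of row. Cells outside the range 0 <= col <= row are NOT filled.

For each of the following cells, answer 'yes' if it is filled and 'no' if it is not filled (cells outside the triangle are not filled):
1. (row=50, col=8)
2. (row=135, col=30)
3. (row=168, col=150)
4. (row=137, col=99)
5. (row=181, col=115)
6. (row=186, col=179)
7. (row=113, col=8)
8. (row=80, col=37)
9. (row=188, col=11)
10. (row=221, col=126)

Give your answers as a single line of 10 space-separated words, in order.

(50,8): row=0b110010, col=0b1000, row AND col = 0b0 = 0; 0 != 8 -> empty
(135,30): row=0b10000111, col=0b11110, row AND col = 0b110 = 6; 6 != 30 -> empty
(168,150): row=0b10101000, col=0b10010110, row AND col = 0b10000000 = 128; 128 != 150 -> empty
(137,99): row=0b10001001, col=0b1100011, row AND col = 0b1 = 1; 1 != 99 -> empty
(181,115): row=0b10110101, col=0b1110011, row AND col = 0b110001 = 49; 49 != 115 -> empty
(186,179): row=0b10111010, col=0b10110011, row AND col = 0b10110010 = 178; 178 != 179 -> empty
(113,8): row=0b1110001, col=0b1000, row AND col = 0b0 = 0; 0 != 8 -> empty
(80,37): row=0b1010000, col=0b100101, row AND col = 0b0 = 0; 0 != 37 -> empty
(188,11): row=0b10111100, col=0b1011, row AND col = 0b1000 = 8; 8 != 11 -> empty
(221,126): row=0b11011101, col=0b1111110, row AND col = 0b1011100 = 92; 92 != 126 -> empty

Answer: no no no no no no no no no no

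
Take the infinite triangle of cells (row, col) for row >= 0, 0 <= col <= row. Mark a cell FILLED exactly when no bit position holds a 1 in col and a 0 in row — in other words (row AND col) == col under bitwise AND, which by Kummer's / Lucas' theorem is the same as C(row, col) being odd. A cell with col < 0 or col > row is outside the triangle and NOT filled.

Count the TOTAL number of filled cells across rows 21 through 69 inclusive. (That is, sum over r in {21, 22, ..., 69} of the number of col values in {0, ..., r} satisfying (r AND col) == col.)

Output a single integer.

Answer: 656

Derivation:
r21=10101 pc3: +8 =8
r22=10110 pc3: +8 =16
r23=10111 pc4: +16 =32
r24=11000 pc2: +4 =36
r25=11001 pc3: +8 =44
r26=11010 pc3: +8 =52
r27=11011 pc4: +16 =68
r28=11100 pc3: +8 =76
r29=11101 pc4: +16 =92
r30=11110 pc4: +16 =108
r31=11111 pc5: +32 =140
r32=100000 pc1: +2 =142
r33=100001 pc2: +4 =146
r34=100010 pc2: +4 =150
r35=100011 pc3: +8 =158
r36=100100 pc2: +4 =162
r37=100101 pc3: +8 =170
r38=100110 pc3: +8 =178
r39=100111 pc4: +16 =194
r40=101000 pc2: +4 =198
r41=101001 pc3: +8 =206
r42=101010 pc3: +8 =214
r43=101011 pc4: +16 =230
r44=101100 pc3: +8 =238
r45=101101 pc4: +16 =254
r46=101110 pc4: +16 =270
r47=101111 pc5: +32 =302
r48=110000 pc2: +4 =306
r49=110001 pc3: +8 =314
r50=110010 pc3: +8 =322
r51=110011 pc4: +16 =338
r52=110100 pc3: +8 =346
r53=110101 pc4: +16 =362
r54=110110 pc4: +16 =378
r55=110111 pc5: +32 =410
r56=111000 pc3: +8 =418
r57=111001 pc4: +16 =434
r58=111010 pc4: +16 =450
r59=111011 pc5: +32 =482
r60=111100 pc4: +16 =498
r61=111101 pc5: +32 =530
r62=111110 pc5: +32 =562
r63=111111 pc6: +64 =626
r64=1000000 pc1: +2 =628
r65=1000001 pc2: +4 =632
r66=1000010 pc2: +4 =636
r67=1000011 pc3: +8 =644
r68=1000100 pc2: +4 =648
r69=1000101 pc3: +8 =656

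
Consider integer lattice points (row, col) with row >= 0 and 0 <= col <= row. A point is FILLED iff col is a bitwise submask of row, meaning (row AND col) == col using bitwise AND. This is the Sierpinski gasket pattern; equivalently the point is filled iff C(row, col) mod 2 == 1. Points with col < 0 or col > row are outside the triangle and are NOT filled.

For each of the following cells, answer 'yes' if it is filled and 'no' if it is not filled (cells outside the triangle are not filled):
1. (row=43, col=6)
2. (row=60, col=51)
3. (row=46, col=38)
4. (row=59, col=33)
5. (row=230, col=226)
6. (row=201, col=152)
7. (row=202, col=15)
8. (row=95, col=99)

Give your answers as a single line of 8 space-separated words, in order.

Answer: no no yes yes yes no no no

Derivation:
(43,6): row=0b101011, col=0b110, row AND col = 0b10 = 2; 2 != 6 -> empty
(60,51): row=0b111100, col=0b110011, row AND col = 0b110000 = 48; 48 != 51 -> empty
(46,38): row=0b101110, col=0b100110, row AND col = 0b100110 = 38; 38 == 38 -> filled
(59,33): row=0b111011, col=0b100001, row AND col = 0b100001 = 33; 33 == 33 -> filled
(230,226): row=0b11100110, col=0b11100010, row AND col = 0b11100010 = 226; 226 == 226 -> filled
(201,152): row=0b11001001, col=0b10011000, row AND col = 0b10001000 = 136; 136 != 152 -> empty
(202,15): row=0b11001010, col=0b1111, row AND col = 0b1010 = 10; 10 != 15 -> empty
(95,99): col outside [0, 95] -> not filled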